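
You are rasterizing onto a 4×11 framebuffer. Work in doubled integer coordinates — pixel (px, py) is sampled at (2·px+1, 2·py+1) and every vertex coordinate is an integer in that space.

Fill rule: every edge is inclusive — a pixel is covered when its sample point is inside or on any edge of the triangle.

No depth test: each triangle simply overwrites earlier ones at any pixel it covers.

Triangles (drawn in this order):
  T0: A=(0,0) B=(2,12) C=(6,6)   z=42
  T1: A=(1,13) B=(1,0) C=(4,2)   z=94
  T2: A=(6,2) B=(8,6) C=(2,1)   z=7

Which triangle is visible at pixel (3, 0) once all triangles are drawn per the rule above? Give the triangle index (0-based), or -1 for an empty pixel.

T0:
  2·area = 60  (B↔C swapped to make it positive)
  edge (0, 0)→(6, 6): d=(6,6) inclusive
  edge (6, 6)→(2, 12): d=(-4,6) inclusive
  edge (2, 12)→(0, 0): d=(-2,-12) inclusive
    (0,0)@(1, 1): e=[0,50,10] → █  [on edge]
    (1,0)@(3, 1): e=[-12,38,34] → ·
    (0,1)@(1, 3): e=[12,42,6] → █
    (1,1)@(3, 3): e=[0,30,30] → █  [on edge]
    (2,1)@(5, 3): e=[-12,18,54] → ·
    (0,2)@(1, 5): e=[24,34,2] → █
    (2,2)@(5, 5): e=[0,10,50] → █  [on edge]
    (3,2)@(7, 5): e=[-12,-2,74] → ·
    (0,3)@(1, 7): e=[36,26,-2] → ·
    (1,3)@(3, 7): e=[24,14,22] → █
    (3,3)@(7, 7): e=[0,-10,70] → ·  [on edge]
    (1,4)@(3, 9): e=[36,6,18] → █
  covered (9 px):
    █ · · ·
    █ █ · ·
    █ █ █ ·
    · █ █ ·
    · █ · ·
    · · · ·
    · · · ·
    · · · ·
    · · · ·
    · · · ·
    · · · ·
T1:
  2·area = 39
  edge (1, 13)→(1, 0): d=(0,-13) inclusive
  edge (1, 0)→(4, 2): d=(3,2) inclusive
  edge (4, 2)→(1, 13): d=(-3,11) inclusive
    (0,0)@(1, 1): e=[0,3,36] → █  [on edge]
    (1,0)@(3, 1): e=[26,-1,14] → ·
    (0,1)@(1, 3): e=[0,9,30] → █  [on edge]
    (1,1)@(3, 3): e=[26,5,8] → █
    (2,1)@(5, 3): e=[52,1,-14] → ·
    (0,2)@(1, 5): e=[0,15,24] → █  [on edge]
    (2,2)@(5, 5): e=[52,7,-20] → ·
    (0,3)@(1, 7): e=[0,21,18] → █  [on edge]
    (1,3)@(3, 7): e=[26,17,-4] → ·
    (0,4)@(1, 9): e=[0,27,12] → █  [on edge]
    (1,4)@(3, 9): e=[26,23,-10] → ·
    (0,5)@(1, 11): e=[0,33,6] → █  [on edge]
    (0,6)@(1, 13): e=[0,39,0] → █  [on edge]
    (0,7)@(1, 15): e=[0,45,-6] → ·  [on edge]
    (0,8)@(1, 17): e=[0,51,-12] → ·  [on edge]
    (0,9)@(1, 19): e=[0,57,-18] → ·  [on edge]
    (0,10)@(1, 21): e=[0,63,-24] → ·  [on edge]
  covered (9 px):
    █ · · ·
    █ █ · ·
    █ █ · ·
    █ · · ·
    █ · · ·
    █ · · ·
    █ · · ·
    · · · ·
    · · · ·
    · · · ·
    · · · ·
T2:
  2·area = 14
  edge (6, 2)→(8, 6): d=(2,4) inclusive
  edge (8, 6)→(2, 1): d=(-6,-5) inclusive
  edge (2, 1)→(6, 2): d=(4,1) inclusive
    (2,1)@(5, 3): e=[6,3,5] → █
    (3,1)@(7, 3): e=[-2,13,3] → ·
    (2,2)@(5, 5): e=[10,-9,13] → ·
    (3,2)@(7, 5): e=[2,1,11] → █
    (3,3)@(7, 7): e=[6,-11,19] → ·
  covered (2 px):
    · · · ·
    · · █ ·
    · · · █
    · · · ·
    · · · ·
    · · · ·
    · · · ·
    · · · ·
    · · · ·
    · · · ·
    · · · ·

Z-buffer (winner per pixel, '.' = empty):
  1 . . .
  1 1 2 .
  1 1 0 2
  1 0 0 .
  1 0 . .
  1 . . .
  1 . . .
  . . . .
  . . . .
  . . . .
  . . . .

Result: -1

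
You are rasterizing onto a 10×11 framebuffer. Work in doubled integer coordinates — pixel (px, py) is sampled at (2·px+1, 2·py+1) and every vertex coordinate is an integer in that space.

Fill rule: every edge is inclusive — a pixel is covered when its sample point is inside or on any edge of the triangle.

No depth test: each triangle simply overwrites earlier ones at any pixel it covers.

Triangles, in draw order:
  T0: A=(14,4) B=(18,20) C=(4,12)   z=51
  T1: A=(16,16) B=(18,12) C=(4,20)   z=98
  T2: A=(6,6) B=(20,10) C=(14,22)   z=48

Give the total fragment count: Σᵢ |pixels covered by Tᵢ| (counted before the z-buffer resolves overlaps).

T0:
  2·area = 192
  edge (14, 4)→(18, 20): d=(4,16) inclusive
  edge (18, 20)→(4, 12): d=(-14,-8) inclusive
  edge (4, 12)→(14, 4): d=(10,-8) inclusive
    (6,2)@(13, 5): e=[20,170,2] → █
    (7,2)@(15, 5): e=[-12,186,18] → ·
    (5,3)@(11, 7): e=[60,126,6] → █
    (7,3)@(15, 7): e=[-4,158,38] → ·
    (4,4)@(9, 9): e=[100,82,10] → █
    (7,4)@(15, 9): e=[4,130,58] → █
    (8,4)@(17, 9): e=[-28,146,74] → ·
    (3,5)@(7, 11): e=[140,38,14] → █
    (8,5)@(17, 11): e=[-20,118,94] → ·
    (3,6)@(7, 13): e=[148,10,34] → █
    (8,6)@(17, 13): e=[-12,90,114] → ·
    (3,7)@(7, 15): e=[156,-18,54] → ·
  covered (24 px):
    · · · · · · · · · ·
    · · · · · · · · · ·
    · · · · · · █ · · ·
    · · · · · █ █ · · ·
    · · · · █ █ █ █ · ·
    · · · █ █ █ █ █ · ·
    · · · █ █ █ █ █ · ·
    · · · · · █ █ █ · ·
    · · · · · · █ █ █ ·
    · · · · · · · · █ ·
    · · · · · · · · · ·
T1:
  2·area = 40  (B↔C swapped to make it positive)
  edge (16, 16)→(4, 20): d=(-12,4) inclusive
  edge (4, 20)→(18, 12): d=(14,-8) inclusive
  edge (18, 12)→(16, 16): d=(-2,4) inclusive
    (8,6)@(17, 13): e=[32,6,2] → █
    (9,6)@(19, 13): e=[24,22,-6] → ·
    (6,7)@(13, 15): e=[24,2,14] → █
    (7,7)@(15, 15): e=[16,18,6] → █
    (8,7)@(17, 15): e=[8,34,-2] → ·
    (9,7)@(19, 15): e=[0,50,-10] → ·  [on edge]
    (5,8)@(11, 17): e=[8,14,18] → █
    (6,8)@(13, 17): e=[0,30,10] → █  [on edge]
    (7,8)@(15, 17): e=[-8,46,2] → ·
    (3,9)@(7, 19): e=[0,10,30] → █  [on edge]
    (4,9)@(9, 19): e=[-8,26,22] → ·
    (5,9)@(11, 19): e=[-16,42,14] → ·
    (0,10)@(1, 21): e=[0,-10,50] → ·  [on edge]
  covered (6 px):
    · · · · · · · · · ·
    · · · · · · · · · ·
    · · · · · · · · · ·
    · · · · · · · · · ·
    · · · · · · · · · ·
    · · · · · · · · · ·
    · · · · · · · · █ ·
    · · · · · · █ █ · ·
    · · · · · █ █ · · ·
    · · · █ · · · · · ·
    · · · · · · · · · ·
T2:
  2·area = 192
  edge (6, 6)→(20, 10): d=(14,4) inclusive
  edge (20, 10)→(14, 22): d=(-6,12) inclusive
  edge (14, 22)→(6, 6): d=(-8,-16) inclusive
    (3,3)@(7, 7): e=[10,174,8] → █
    (4,3)@(9, 7): e=[2,150,40] → █
    (5,3)@(11, 7): e=[-6,126,72] → ·
    (3,4)@(7, 9): e=[38,162,-8] → ·
    (4,4)@(9, 9): e=[30,138,24] → █
    (5,4)@(11, 9): e=[22,114,56] → █
    (6,4)@(13, 9): e=[14,90,88] → █
    (7,4)@(15, 9): e=[6,66,120] → █
    (8,4)@(17, 9): e=[-2,42,152] → ·
    (4,5)@(9, 11): e=[58,126,8] → █
    (8,5)@(17, 11): e=[26,30,136] → █
    (9,5)@(19, 11): e=[18,6,168] → █
  covered (24 px):
    · · · · · · · · · ·
    · · · · · · · · · ·
    · · · · · · · · · ·
    · · · █ █ · · · · ·
    · · · · █ █ █ █ · ·
    · · · · █ █ █ █ █ █
    · · · · · █ █ █ █ ·
    · · · · · █ █ █ █ ·
    · · · · · · █ █ · ·
    · · · · · · █ █ · ·
    · · · · · · · · · ·

Answer: 54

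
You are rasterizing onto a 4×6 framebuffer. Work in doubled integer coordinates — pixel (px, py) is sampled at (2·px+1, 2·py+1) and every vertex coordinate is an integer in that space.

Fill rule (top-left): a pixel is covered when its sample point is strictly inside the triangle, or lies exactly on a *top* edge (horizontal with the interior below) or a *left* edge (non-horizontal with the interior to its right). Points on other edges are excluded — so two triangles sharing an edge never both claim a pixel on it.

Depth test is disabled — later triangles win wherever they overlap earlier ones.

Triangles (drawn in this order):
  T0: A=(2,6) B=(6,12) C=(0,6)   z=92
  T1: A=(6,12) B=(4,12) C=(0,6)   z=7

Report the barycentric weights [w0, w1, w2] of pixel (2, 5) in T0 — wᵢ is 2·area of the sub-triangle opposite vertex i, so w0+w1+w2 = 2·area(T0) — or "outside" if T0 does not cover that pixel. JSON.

T0:
  2·area = 12
  edge (2, 6)→(6, 12): d=(4,6) right/bottom  bias=-1
  edge (6, 12)→(0, 6): d=(-6,-6) top-left  bias=+0
  edge (0, 6)→(2, 6): d=(2,0) top-left  bias=+0
    (0,3)@(1, 7): e=[10,0,2] → #  [on edge]
    (1,3)@(3, 7): e=[-2,12,2] → ·
    (0,4)@(1, 9): e=[18,-12,6] → ·
    (1,4)@(3, 9): e=[6,0,6] → #  [on edge]
    (2,4)@(5, 9): e=[-6,12,6] → ·
    (1,5)@(3, 11): e=[14,-12,10] → ·
    (2,5)@(5, 11): e=[2,0,10] → #  [on edge]
    (3,5)@(7, 11): e=[-10,12,10] → ·
  covered (3 px):
    · · · ·
    · · · ·
    · · · ·
    # · · ·
    · # · ·
    · · # ·
T1:
  2·area = 12
  edge (6, 12)→(4, 12): d=(-2,0) right/bottom  bias=-1
  edge (4, 12)→(0, 6): d=(-4,-6) top-left  bias=+0
  edge (0, 6)→(6, 12): d=(6,6) right/bottom  bias=-1
    (0,3)@(1, 7): e=[10,2,0] → ·  [on edge]
    (1,4)@(3, 9): e=[6,6,0] → ·  [on edge]
    (2,5)@(5, 11): e=[2,10,0] → ·  [on edge]
  covered (0 px):
    · · · ·
    · · · ·
    · · · ·
    · · · ·
    · · · ·
    · · · ·

Final: [0,10,2]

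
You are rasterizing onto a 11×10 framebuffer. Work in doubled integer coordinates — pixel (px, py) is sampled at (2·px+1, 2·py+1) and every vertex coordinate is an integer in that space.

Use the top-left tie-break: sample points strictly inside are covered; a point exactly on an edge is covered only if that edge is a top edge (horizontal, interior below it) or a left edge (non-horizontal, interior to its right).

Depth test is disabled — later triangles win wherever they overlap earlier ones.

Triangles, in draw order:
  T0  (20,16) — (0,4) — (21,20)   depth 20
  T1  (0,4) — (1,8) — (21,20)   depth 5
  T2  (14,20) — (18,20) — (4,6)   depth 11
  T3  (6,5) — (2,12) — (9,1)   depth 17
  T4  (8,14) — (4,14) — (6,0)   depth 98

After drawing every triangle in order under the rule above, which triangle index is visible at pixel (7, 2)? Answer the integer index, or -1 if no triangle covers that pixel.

T0:
  2·area = 68  (B↔C swapped to make it positive)
  edge (20, 16)→(21, 20): d=(1,4) right/bottom  bias=-1
  edge (21, 20)→(0, 4): d=(-21,-16) top-left  bias=+0
  edge (0, 4)→(20, 16): d=(20,12) right/bottom  bias=-1
    (2,3)@(5, 7): e=[51,17,0] → ·  [on edge]
    (3,4)@(7, 9): e=[45,7,16] → #
    (4,4)@(9, 9): e=[37,39,-8] → ·
    (3,5)@(7, 11): e=[47,-35,56] → ·
    (5,5)@(11, 11): e=[31,29,8] → #
    (6,5)@(13, 11): e=[23,61,-16] → ·
    (5,6)@(11, 13): e=[33,-13,48] → ·
    (6,6)@(13, 13): e=[25,19,24] → #
    (7,6)@(15, 13): e=[17,51,0] → ·  [on edge]
    (6,7)@(13, 15): e=[27,-23,64] → ·
    (7,7)@(15, 15): e=[19,9,40] → #
    (8,7)@(17, 15): e=[11,41,16] → #
  covered (6 px):
    · · · · · · · · · · ·
    · · · · · · · · · · ·
    · · · · · · · · · · ·
    · · · · · · · · · · ·
    · · · # · · · · · · ·
    · · · · · # · · · · ·
    · · · · · · # · · · ·
    · · · · · · · # # · ·
    · · · · · · · · · # ·
    · · · · · · · · · · ·
T1:
  2·area = 68  (B↔C swapped to make it positive)
  edge (0, 4)→(21, 20): d=(21,16) right/bottom  bias=-1
  edge (21, 20)→(1, 8): d=(-20,-12) top-left  bias=+0
  edge (1, 8)→(0, 4): d=(-1,-4) top-left  bias=+0
    (0,2)@(1, 5): e=[5,60,3] → #
    (1,2)@(3, 5): e=[-27,84,11] → ·
    (0,3)@(1, 7): e=[47,20,1] → #
    (1,3)@(3, 7): e=[15,44,9] → #
    (2,3)@(5, 7): e=[-17,68,17] → ·
    (0,4)@(1, 9): e=[89,-20,-1] → ·
    (1,4)@(3, 9): e=[57,4,7] → #
    (2,4)@(5, 9): e=[25,28,15] → #
    (3,4)@(7, 9): e=[-7,52,23] → ·
    (1,5)@(3, 11): e=[99,-36,5] → ·
    (2,5)@(5, 11): e=[67,-12,13] → ·
    (3,5)@(7, 11): e=[35,12,21] → #
  covered (10 px):
    · · · · · · · · · · ·
    · · · · · · · · · · ·
    # · · · · · · · · · ·
    # # · · · · · · · · ·
    · # # · · · · · · · ·
    · · · # # · · · · · ·
    · · · · · # · · · · ·
    · · · · · · # · · · ·
    · · · · · · · · # · ·
    · · · · · · · · · · ·
T2:
  2·area = 56  (B↔C swapped to make it positive)
  edge (14, 20)→(4, 6): d=(-10,-14) top-left  bias=+0
  edge (4, 6)→(18, 20): d=(14,14) right/bottom  bias=-1
  edge (18, 20)→(14, 20): d=(-4,0) right/bottom  bias=-1
    (0,1)@(1, 3): e=[-12,0,68] → ·  [on edge]
    (1,2)@(3, 5): e=[-4,0,60] → ·  [on edge]
    (2,3)@(5, 7): e=[4,0,52] → ·  [on edge]
    (3,4)@(7, 9): e=[12,0,44] → ·  [on edge]
    (4,5)@(9, 11): e=[20,0,36] → ·  [on edge]
    (4,6)@(9, 13): e=[0,28,28] → #  [on edge]
    (5,6)@(11, 13): e=[28,0,28] → ·  [on edge]
    (4,7)@(9, 15): e=[-20,56,20] → ·
    (5,7)@(11, 15): e=[8,28,20] → #
    (6,7)@(13, 15): e=[36,0,20] → ·  [on edge]
    (5,8)@(11, 17): e=[-12,56,12] → ·
    (6,8)@(13, 17): e=[16,28,12] → #
    (7,8)@(15, 17): e=[44,0,12] → ·  [on edge]
    (8,9)@(17, 19): e=[52,0,4] → ·  [on edge]
  covered (4 px):
    · · · · · · · · · · ·
    · · · · · · · · · · ·
    · · · · · · · · · · ·
    · · · · · · · · · · ·
    · · · · · · · · · · ·
    · · · · · · · · · · ·
    · · · · # · · · · · ·
    · · · · · # · · · · ·
    · · · · · · # · · · ·
    · · · · · · · # · · ·
T3:
  2·area = 5  (B↔C swapped to make it positive)
  edge (6, 5)→(9, 1): d=(3,-4) top-left  bias=+0
  edge (9, 1)→(2, 12): d=(-7,11) right/bottom  bias=-1
  edge (2, 12)→(6, 5): d=(4,-7) top-left  bias=+0
    (4,0)@(9, 1): e=[0,0,5] → ·  [on edge]
    (2,3)@(5, 7): e=[2,2,1] → #
    (3,3)@(7, 7): e=[10,-20,15] → ·
    (1,4)@(3, 9): e=[0,10,-5] → ·  [on edge]
    (2,4)@(5, 9): e=[8,-12,9] → ·
  covered (1 px):
    · · · · · · · · · · ·
    · · · · · · · · · · ·
    · · · · · · · · · · ·
    · · # · · · · · · · ·
    · · · · · · · · · · ·
    · · · · · · · · · · ·
    · · · · · · · · · · ·
    · · · · · · · · · · ·
    · · · · · · · · · · ·
    · · · · · · · · · · ·
T4:
  2·area = 56
  edge (8, 14)→(4, 14): d=(-4,0) right/bottom  bias=-1
  edge (4, 14)→(6, 0): d=(2,-14) top-left  bias=+0
  edge (6, 0)→(8, 14): d=(2,14) right/bottom  bias=-1
    (2,3)@(5, 7): e=[28,0,28] → #  [on edge]
    (3,3)@(7, 7): e=[28,28,0] → ·  [on edge]
    (2,4)@(5, 9): e=[20,4,32] → #
    (3,4)@(7, 9): e=[20,32,4] → #
    (4,4)@(9, 9): e=[20,60,-24] → ·
    (2,5)@(5, 11): e=[12,8,36] → #
    (4,5)@(9, 11): e=[12,64,-20] → ·
    (2,6)@(5, 13): e=[4,12,40] → #
    (4,6)@(9, 13): e=[4,68,-16] → ·
    (2,7)@(5, 15): e=[-4,16,44] → ·
    (3,7)@(7, 15): e=[-4,44,16] → ·
  covered (7 px):
    · · · · · · · · · · ·
    · · · · · · · · · · ·
    · · · · · · · · · · ·
    · · # · · · · · · · ·
    · · # # · · · · · · ·
    · · # # · · · · · · ·
    · · # # · · · · · · ·
    · · · · · · · · · · ·
    · · · · · · · · · · ·
    · · · · · · · · · · ·

Z-buffer (winner per pixel, '.' = empty):
  . . . . . . . . . . .
  . . . . . . . . . . .
  1 . . . . . . . . . .
  1 1 4 . . . . . . . .
  . 1 4 4 . . . . . . .
  . . 4 4 1 0 . . . . .
  . . 4 4 2 1 0 . . . .
  . . . . . 2 1 0 0 . .
  . . . . . . 2 . 1 0 .
  . . . . . . . 2 . . .

Result: -1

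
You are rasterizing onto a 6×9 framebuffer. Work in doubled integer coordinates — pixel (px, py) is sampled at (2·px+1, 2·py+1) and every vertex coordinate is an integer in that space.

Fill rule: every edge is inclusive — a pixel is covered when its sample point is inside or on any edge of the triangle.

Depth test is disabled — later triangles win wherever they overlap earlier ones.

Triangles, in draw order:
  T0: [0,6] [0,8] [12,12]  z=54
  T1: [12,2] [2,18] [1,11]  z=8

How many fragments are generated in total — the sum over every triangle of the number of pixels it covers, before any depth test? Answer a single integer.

T0:
  2·area = 24  (B↔C swapped to make it positive)
  edge (0, 6)→(12, 12): d=(12,6) inclusive
  edge (12, 12)→(0, 8): d=(-12,-4) inclusive
  edge (0, 8)→(0, 6): d=(0,-2) inclusive
    (0,3)@(1, 7): e=[6,16,2] → #
    (1,3)@(3, 7): e=[-6,24,6] → ·
    (0,4)@(1, 9): e=[30,-8,2] → ·
    (1,4)@(3, 9): e=[18,0,6] → #  [on edge]
    (2,4)@(5, 9): e=[6,8,10] → #
    (3,4)@(7, 9): e=[-6,16,14] → ·
    (1,5)@(3, 11): e=[42,-24,6] → ·
    (2,5)@(5, 11): e=[30,-16,10] → ·
    (4,5)@(9, 11): e=[6,0,18] → #  [on edge]
    (5,5)@(11, 11): e=[-6,8,22] → ·
    (4,6)@(9, 13): e=[30,-24,18] → ·
  covered (4 px):
    · · · · · ·
    · · · · · ·
    · · · · · ·
    # · · · · ·
    · # # · · ·
    · · · · # ·
    · · · · · ·
    · · · · · ·
    · · · · · ·
T1:
  2·area = 86
  edge (12, 2)→(2, 18): d=(-10,16) inclusive
  edge (2, 18)→(1, 11): d=(-1,-7) inclusive
  edge (1, 11)→(12, 2): d=(11,-9) inclusive
    (5,1)@(11, 3): e=[6,78,2] → #
    (4,2)@(9, 5): e=[18,62,6] → #
    (5,2)@(11, 5): e=[-14,76,24] → ·
    (3,3)@(7, 7): e=[30,46,10] → #
    (4,3)@(9, 7): e=[-2,60,28] → ·
    (2,4)@(5, 9): e=[42,30,14] → #
    (4,4)@(9, 9): e=[-22,58,50] → ·
    (0,5)@(1, 11): e=[86,0,0] → #  [on edge]
    (1,5)@(3, 11): e=[54,14,18] → #
    (3,5)@(7, 11): e=[-10,42,54] → ·
    (0,6)@(1, 13): e=[66,-2,22] → ·
    (1,6)@(3, 13): e=[34,12,40] → #
  covered (11 px):
    · · · · · ·
    · · · · · #
    · · · · # ·
    · · · # · ·
    · · # # · ·
    # # # · · ·
    · # # · · ·
    · # · · · ·
    · · · · · ·

Result: 15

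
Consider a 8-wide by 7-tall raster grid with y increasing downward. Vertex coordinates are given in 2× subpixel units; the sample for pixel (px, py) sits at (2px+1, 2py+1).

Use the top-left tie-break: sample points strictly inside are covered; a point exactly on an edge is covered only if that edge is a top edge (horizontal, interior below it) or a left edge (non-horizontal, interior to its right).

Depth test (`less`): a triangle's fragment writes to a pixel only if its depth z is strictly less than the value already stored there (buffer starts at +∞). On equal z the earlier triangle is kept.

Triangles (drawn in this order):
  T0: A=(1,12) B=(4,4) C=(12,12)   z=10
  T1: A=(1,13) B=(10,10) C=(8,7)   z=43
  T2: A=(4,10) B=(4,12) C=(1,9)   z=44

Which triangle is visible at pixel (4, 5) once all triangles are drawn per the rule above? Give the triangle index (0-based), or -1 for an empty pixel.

T0:
  2·area = 88
  edge (1, 12)→(4, 4): d=(3,-8) top-left  bias=+0
  edge (4, 4)→(12, 12): d=(8,8) right/bottom  bias=-1
  edge (12, 12)→(1, 12): d=(-11,0) right/bottom  bias=-1
    (0,0)@(1, 1): e=[-33,0,121] → ·  [on edge]
    (1,1)@(3, 3): e=[-11,0,99] → ·  [on edge]
    (2,2)@(5, 5): e=[11,0,77] → ·  [on edge]
    (1,3)@(3, 7): e=[1,32,55] → █
    (2,3)@(5, 7): e=[17,16,55] → █
    (3,3)@(7, 7): e=[33,0,55] → ·  [on edge]
    (1,4)@(3, 9): e=[7,48,33] → █
    (3,4)@(7, 9): e=[39,16,33] → █
    (4,4)@(9, 9): e=[55,0,33] → ·  [on edge]
    (1,5)@(3, 11): e=[13,64,11] → █
    (4,5)@(9, 11): e=[61,16,11] → █
    (5,5)@(11, 11): e=[77,0,11] → ·  [on edge]
    (6,6)@(13, 13): e=[99,0,-11] → ·  [on edge]
  covered (9 px):
    · · · · · · · ·
    · · · · · · · ·
    · · · · · · · ·
    · █ █ · · · · ·
    · █ █ █ · · · ·
    · █ █ █ █ · · ·
    · · · · · · · ·
T1:
  2·area = 33  (B↔C swapped to make it positive)
  edge (1, 13)→(8, 7): d=(7,-6) top-left  bias=+0
  edge (8, 7)→(10, 10): d=(2,3) right/bottom  bias=-1
  edge (10, 10)→(1, 13): d=(-9,3) right/bottom  bias=-1
    (7,0)@(15, 1): e=[0,-33,66] → ·  [on edge]
    (3,4)@(7, 9): e=[8,7,18] → █
    (4,4)@(9, 9): e=[20,1,12] → █
    (5,4)@(11, 9): e=[32,-5,6] → ·
    (6,4)@(13, 9): e=[44,-11,0] → ·  [on edge]
    (2,5)@(5, 11): e=[10,17,6] → █
    (3,5)@(7, 11): e=[22,11,0] → ·  [on edge]
    (4,5)@(9, 11): e=[34,5,-6] → ·
    (0,6)@(1, 13): e=[0,33,0] → ·  [on edge]
    (2,6)@(5, 13): e=[24,21,-12] → ·
  covered (3 px):
    · · · · · · · ·
    · · · · · · · ·
    · · · · · · · ·
    · · · · · · · ·
    · · · █ █ · · ·
    · · █ · · · · ·
    · · · · · · · ·
T2:
  2·area = 6
  edge (4, 10)→(4, 12): d=(0,2) right/bottom  bias=-1
  edge (4, 12)→(1, 9): d=(-3,-3) top-left  bias=+0
  edge (1, 9)→(4, 10): d=(3,1) right/bottom  bias=-1
    (0,4)@(1, 9): e=[6,0,0] → ·  [on edge]
    (1,5)@(3, 11): e=[2,0,4] → █  [on edge]
    (2,5)@(5, 11): e=[-2,6,2] → ·
    (3,5)@(7, 11): e=[-6,12,0] → ·  [on edge]
    (1,6)@(3, 13): e=[2,-6,10] → ·
    (2,6)@(5, 13): e=[-2,0,8] → ·  [on edge]
    (6,6)@(13, 13): e=[-18,24,0] → ·  [on edge]
  covered (1 px):
    · · · · · · · ·
    · · · · · · · ·
    · · · · · · · ·
    · · · · · · · ·
    · · · · · · · ·
    · █ · · · · · ·
    · · · · · · · ·

Z-buffer (winner per pixel, '.' = empty):
  . . . . . . . .
  . . . . . . . .
  . . . . . . . .
  . 0 0 . . . . .
  . 0 0 0 1 . . .
  . 0 0 0 0 . . .
  . . . . . . . .

Final: 0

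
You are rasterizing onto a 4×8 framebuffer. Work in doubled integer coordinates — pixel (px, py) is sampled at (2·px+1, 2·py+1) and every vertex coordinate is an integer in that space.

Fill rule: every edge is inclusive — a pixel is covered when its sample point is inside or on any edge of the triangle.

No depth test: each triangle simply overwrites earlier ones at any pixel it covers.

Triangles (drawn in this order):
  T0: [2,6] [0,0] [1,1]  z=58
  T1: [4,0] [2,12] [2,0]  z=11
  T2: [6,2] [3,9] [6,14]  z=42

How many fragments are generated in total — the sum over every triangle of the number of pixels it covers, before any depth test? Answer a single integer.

T0:
  2·area = 4
  edge (2, 6)→(0, 0): d=(-2,-6) inclusive
  edge (0, 0)→(1, 1): d=(1,1) inclusive
  edge (1, 1)→(2, 6): d=(1,5) inclusive
    (0,0)@(1, 1): e=[4,0,0] → #  [on edge]
    (1,0)@(3, 1): e=[16,-2,-10] → ·
    (0,1)@(1, 3): e=[0,2,2] → #  [on edge]
    (1,1)@(3, 3): e=[12,0,-8] → ·  [on edge]
    (0,2)@(1, 5): e=[-4,4,4] → ·
    (2,2)@(5, 5): e=[20,0,-16] → ·  [on edge]
    (3,3)@(7, 7): e=[28,0,-24] → ·  [on edge]
    (1,4)@(3, 9): e=[0,6,-2] → ·  [on edge]
    (1,5)@(3, 11): e=[-4,8,0] → ·  [on edge]
    (2,7)@(5, 15): e=[0,10,-6] → ·  [on edge]
  covered (2 px):
    # · · ·
    # · · ·
    · · · ·
    · · · ·
    · · · ·
    · · · ·
    · · · ·
    · · · ·
T1:
  2·area = 24
  edge (4, 0)→(2, 12): d=(-2,12) inclusive
  edge (2, 12)→(2, 0): d=(0,-12) inclusive
  edge (2, 0)→(4, 0): d=(2,0) inclusive
    (1,0)@(3, 1): e=[10,12,2] → #
    (2,0)@(5, 1): e=[-14,36,2] → ·
    (1,1)@(3, 3): e=[6,12,6] → #
    (2,1)@(5, 3): e=[-18,36,6] → ·
    (1,2)@(3, 5): e=[2,12,10] → #
    (2,2)@(5, 5): e=[-22,36,10] → ·
    (1,3)@(3, 7): e=[-2,12,14] → ·
  covered (3 px):
    · # · ·
    · # · ·
    · # · ·
    · · · ·
    · · · ·
    · · · ·
    · · · ·
    · · · ·
T2:
  2·area = 36  (B↔C swapped to make it positive)
  edge (6, 2)→(6, 14): d=(0,12) inclusive
  edge (6, 14)→(3, 9): d=(-3,-5) inclusive
  edge (3, 9)→(6, 2): d=(3,-7) inclusive
    (2,2)@(5, 5): e=[12,22,2] → #
    (3,2)@(7, 5): e=[-12,32,16] → ·
    (2,3)@(5, 7): e=[12,16,8] → #
    (3,3)@(7, 7): e=[-12,26,22] → ·
    (1,4)@(3, 9): e=[36,0,0] → #  [on edge]
    (3,4)@(7, 9): e=[-12,20,28] → ·
    (1,5)@(3, 11): e=[36,-6,6] → ·
    (2,5)@(5, 11): e=[12,4,20] → #
    (3,5)@(7, 11): e=[-12,14,34] → ·
    (2,6)@(5, 13): e=[12,-2,26] → ·
  covered (5 px):
    · · · ·
    · · · ·
    · · # ·
    · · # ·
    · # # ·
    · · # ·
    · · · ·
    · · · ·

Answer: 10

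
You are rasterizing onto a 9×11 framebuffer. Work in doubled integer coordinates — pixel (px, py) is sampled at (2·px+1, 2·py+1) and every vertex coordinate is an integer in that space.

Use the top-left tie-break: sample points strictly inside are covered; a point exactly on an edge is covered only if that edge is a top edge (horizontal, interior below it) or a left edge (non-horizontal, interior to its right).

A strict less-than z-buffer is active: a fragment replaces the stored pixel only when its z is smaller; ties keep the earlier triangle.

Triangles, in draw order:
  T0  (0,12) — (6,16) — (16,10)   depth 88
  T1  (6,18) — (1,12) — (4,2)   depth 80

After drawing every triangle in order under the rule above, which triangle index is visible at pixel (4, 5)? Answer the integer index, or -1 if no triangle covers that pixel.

T0:
  2·area = 76  (B↔C swapped to make it positive)
  edge (0, 12)→(16, 10): d=(16,-2) top-left  bias=+0
  edge (16, 10)→(6, 16): d=(-10,6) right/bottom  bias=-1
  edge (6, 16)→(0, 12): d=(-6,-4) top-left  bias=+0
    (4,5)@(9, 11): e=[2,32,42] → █
    (5,5)@(11, 11): e=[6,20,50] → █
    (6,5)@(13, 11): e=[10,8,58] → █
    (7,5)@(15, 11): e=[14,-4,66] → ·
    (1,6)@(3, 13): e=[22,48,6] → █
    (2,6)@(5, 13): e=[26,36,14] → █
    (3,6)@(7, 13): e=[30,24,22] → █
    (5,6)@(11, 13): e=[38,0,38] → ·  [on edge]
    (6,6)@(13, 13): e=[42,-12,46] → ·
    (1,7)@(3, 15): e=[54,28,-6] → ·
    (2,7)@(5, 15): e=[58,16,2] → █
    (4,7)@(9, 15): e=[66,-8,18] → ·
    (0,9)@(1, 19): e=[114,0,-38] → ·  [on edge]
  covered (9 px):
    · · · · · · · · ·
    · · · · · · · · ·
    · · · · · · · · ·
    · · · · · · · · ·
    · · · · · · · · ·
    · · · · █ █ █ · ·
    · █ █ █ █ · · · ·
    · · █ █ · · · · ·
    · · · · · · · · ·
    · · · · · · · · ·
    · · · · · · · · ·
T1:
  2·area = 68
  edge (6, 18)→(1, 12): d=(-5,-6) top-left  bias=+0
  edge (1, 12)→(4, 2): d=(3,-10) top-left  bias=+0
  edge (4, 2)→(6, 18): d=(2,16) right/bottom  bias=-1
    (1,3)@(3, 7): e=[37,5,26] → █
    (2,3)@(5, 7): e=[49,25,-6] → ·
    (1,4)@(3, 9): e=[27,11,30] → █
    (2,4)@(5, 9): e=[39,31,-2] → ·
    (1,5)@(3, 11): e=[17,17,34] → █
    (2,5)@(5, 11): e=[29,37,2] → █
    (3,5)@(7, 11): e=[41,57,-30] → ·
    (1,6)@(3, 13): e=[7,23,38] → █
    (3,6)@(7, 13): e=[31,63,-26] → ·
    (1,7)@(3, 15): e=[-3,29,42] → ·
    (2,7)@(5, 15): e=[9,49,10] → █
    (3,7)@(7, 15): e=[21,69,-22] → ·
  covered (7 px):
    · · · · · · · · ·
    · · · · · · · · ·
    · · · · · · · · ·
    · █ · · · · · · ·
    · █ · · · · · · ·
    · █ █ · · · · · ·
    · █ █ · · · · · ·
    · · █ · · · · · ·
    · · · · · · · · ·
    · · · · · · · · ·
    · · · · · · · · ·

Z-buffer (winner per pixel, '.' = empty):
  . . . . . . . . .
  . . . . . . . . .
  . . . . . . . . .
  . 1 . . . . . . .
  . 1 . . . . . . .
  . 1 1 . 0 0 0 . .
  . 1 1 0 0 . . . .
  . . 1 0 . . . . .
  . . . . . . . . .
  . . . . . . . . .
  . . . . . . . . .

Final: 0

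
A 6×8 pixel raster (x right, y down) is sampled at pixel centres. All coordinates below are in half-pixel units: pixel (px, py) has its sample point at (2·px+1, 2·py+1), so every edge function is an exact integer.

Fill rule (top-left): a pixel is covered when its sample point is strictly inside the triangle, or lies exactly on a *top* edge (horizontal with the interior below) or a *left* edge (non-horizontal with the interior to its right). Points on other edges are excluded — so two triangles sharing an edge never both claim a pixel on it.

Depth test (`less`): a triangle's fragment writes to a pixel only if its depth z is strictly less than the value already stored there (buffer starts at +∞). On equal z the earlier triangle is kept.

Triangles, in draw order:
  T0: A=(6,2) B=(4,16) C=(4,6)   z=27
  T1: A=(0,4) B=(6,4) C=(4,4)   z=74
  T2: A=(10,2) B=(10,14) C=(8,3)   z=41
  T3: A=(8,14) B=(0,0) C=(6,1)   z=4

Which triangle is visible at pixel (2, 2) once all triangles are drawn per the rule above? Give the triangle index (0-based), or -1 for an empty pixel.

T0:
  2·area = 20
  edge (6, 2)→(4, 16): d=(-2,14) right/bottom  bias=-1
  edge (4, 16)→(4, 6): d=(0,-10) top-left  bias=+0
  edge (4, 6)→(6, 2): d=(2,-4) top-left  bias=+0
    (2,2)@(5, 5): e=[8,10,2] → █
    (3,2)@(7, 5): e=[-20,30,10] → ·
    (2,3)@(5, 7): e=[4,10,6] → █
    (3,3)@(7, 7): e=[-24,30,14] → ·
    (2,4)@(5, 9): e=[0,10,10] → ·  [on edge]
  covered (2 px):
    · · · · · ·
    · · · · · ·
    · · █ · · ·
    · · █ · · ·
    · · · · · ·
    · · · · · ·
    · · · · · ·
    · · · · · ·
T1:
  degenerate (2·area = 0) — covers nothing
T2:
  2·area = 24
  edge (10, 2)→(10, 14): d=(0,12) right/bottom  bias=-1
  edge (10, 14)→(8, 3): d=(-2,-11) top-left  bias=+0
  edge (8, 3)→(10, 2): d=(2,-1) top-left  bias=+0
    (4,1)@(9, 3): e=[12,11,1] → █
    (5,1)@(11, 3): e=[-12,33,3] → ·
    (4,2)@(9, 5): e=[12,7,5] → █
    (5,2)@(11, 5): e=[-12,29,7] → ·
    (4,3)@(9, 7): e=[12,3,9] → █
    (5,3)@(11, 7): e=[-12,25,11] → ·
    (4,4)@(9, 9): e=[12,-1,13] → ·
  covered (3 px):
    · · · · · ·
    · · · · █ ·
    · · · · █ ·
    · · · · █ ·
    · · · · · ·
    · · · · · ·
    · · · · · ·
    · · · · · ·
T3:
  2·area = 76
  edge (8, 14)→(0, 0): d=(-8,-14) top-left  bias=+0
  edge (0, 0)→(6, 1): d=(6,1) right/bottom  bias=-1
  edge (6, 1)→(8, 14): d=(2,13) right/bottom  bias=-1
    (0,0)@(1, 1): e=[6,5,65] → █
    (1,0)@(3, 1): e=[34,3,39] → █
    (2,0)@(5, 1): e=[62,1,13] → █
    (3,0)@(7, 1): e=[90,-1,-13] → ·
    (0,1)@(1, 3): e=[-10,17,69] → ·
    (1,1)@(3, 3): e=[18,15,43] → █
    (3,1)@(7, 3): e=[74,11,-9] → ·
    (1,2)@(3, 5): e=[2,27,47] → █
    (3,2)@(7, 5): e=[58,23,-5] → ·
    (1,3)@(3, 7): e=[-14,39,51] → ·
    (2,3)@(5, 7): e=[14,37,25] → █
    (3,3)@(7, 7): e=[42,35,-1] → ·
  covered (10 px):
    █ █ █ · · ·
    · █ █ · · ·
    · █ █ · · ·
    · · █ · · ·
    · · · █ · ·
    · · · █ · ·
    · · · · · ·
    · · · · · ·

Z-buffer (winner per pixel, '.' = empty):
  3 3 3 . . .
  . 3 3 . 2 .
  . 3 3 . 2 .
  . . 3 . 2 .
  . . . 3 . .
  . . . 3 . .
  . . . . . .
  . . . . . .

Result: 3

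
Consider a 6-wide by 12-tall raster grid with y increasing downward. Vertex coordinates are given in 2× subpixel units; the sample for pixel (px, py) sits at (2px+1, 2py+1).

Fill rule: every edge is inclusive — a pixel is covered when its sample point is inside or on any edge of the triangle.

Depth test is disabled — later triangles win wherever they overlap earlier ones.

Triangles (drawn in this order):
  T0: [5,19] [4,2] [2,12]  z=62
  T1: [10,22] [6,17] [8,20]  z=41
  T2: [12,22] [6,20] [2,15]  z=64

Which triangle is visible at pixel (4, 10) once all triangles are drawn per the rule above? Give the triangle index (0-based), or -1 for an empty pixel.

T0:
  2·area = 44  (B↔C swapped to make it positive)
  edge (5, 19)→(2, 12): d=(-3,-7) inclusive
  edge (2, 12)→(4, 2): d=(2,-10) inclusive
  edge (4, 2)→(5, 19): d=(1,17) inclusive
    (1,3)@(3, 7): e=[22,0,22] → #  [on edge]
    (2,3)@(5, 7): e=[36,20,-12] → ·
    (1,4)@(3, 9): e=[16,4,24] → #
    (2,4)@(5, 9): e=[30,24,-10] → ·
    (1,5)@(3, 11): e=[10,8,26] → #
    (2,5)@(5, 11): e=[24,28,-8] → ·
    (1,6)@(3, 13): e=[4,12,28] → #
    (2,6)@(5, 13): e=[18,32,-6] → ·
    (1,7)@(3, 15): e=[-2,16,30] → ·
    (0,8)@(1, 17): e=[-22,0,66] → ·  [on edge]
    (2,9)@(5, 19): e=[0,44,0] → #  [on edge]
    (3,9)@(7, 19): e=[14,64,-34] → ·
  covered (5 px):
    · · · · · ·
    · · · · · ·
    · · · · · ·
    · # · · · ·
    · # · · · ·
    · # · · · ·
    · # · · · ·
    · · · · · ·
    · · · · · ·
    · · # · · ·
    · · · · · ·
    · · · · · ·
T1:
  2·area = 2  (B↔C swapped to make it positive)
  edge (10, 22)→(8, 20): d=(-2,-2) inclusive
  edge (8, 20)→(6, 17): d=(-2,-3) inclusive
  edge (6, 17)→(10, 22): d=(4,5) inclusive
    (0,6)@(1, 13): e=[0,-7,9] → ·  [on edge]
    (1,7)@(3, 15): e=[0,-5,7] → ·  [on edge]
    (2,8)@(5, 17): e=[0,-3,5] → ·  [on edge]
    (3,9)@(7, 19): e=[0,-1,3] → ·  [on edge]
    (4,10)@(9, 21): e=[0,1,1] → #  [on edge]
    (5,10)@(11, 21): e=[4,7,-9] → ·
    (4,11)@(9, 23): e=[-4,-3,9] → ·
    (5,11)@(11, 23): e=[0,3,-1] → ·  [on edge]
  covered (1 px):
    · · · · · ·
    · · · · · ·
    · · · · · ·
    · · · · · ·
    · · · · · ·
    · · · · · ·
    · · · · · ·
    · · · · · ·
    · · · · · ·
    · · · · · ·
    · · · · # ·
    · · · · · ·
T2:
  2·area = 22
  edge (12, 22)→(6, 20): d=(-6,-2) inclusive
  edge (6, 20)→(2, 15): d=(-4,-5) inclusive
  edge (2, 15)→(12, 22): d=(10,7) inclusive
    (1,9)@(3, 19): e=[0,-11,33] → ·  [on edge]
    (3,9)@(7, 19): e=[8,9,5] → #
    (4,9)@(9, 19): e=[12,19,-9] → ·
    (3,10)@(7, 21): e=[-4,1,25] → ·
    (4,10)@(9, 21): e=[0,11,11] → #  [on edge]
    (5,10)@(11, 21): e=[4,21,-3] → ·
    (4,11)@(9, 23): e=[-12,3,31] → ·
  covered (2 px):
    · · · · · ·
    · · · · · ·
    · · · · · ·
    · · · · · ·
    · · · · · ·
    · · · · · ·
    · · · · · ·
    · · · · · ·
    · · · · · ·
    · · · # · ·
    · · · · # ·
    · · · · · ·

Z-buffer (winner per pixel, '.' = empty):
  . . . . . .
  . . . . . .
  . . . . . .
  . 0 . . . .
  . 0 . . . .
  . 0 . . . .
  . 0 . . . .
  . . . . . .
  . . . . . .
  . . 0 2 . .
  . . . . 2 .
  . . . . . .

Final: 2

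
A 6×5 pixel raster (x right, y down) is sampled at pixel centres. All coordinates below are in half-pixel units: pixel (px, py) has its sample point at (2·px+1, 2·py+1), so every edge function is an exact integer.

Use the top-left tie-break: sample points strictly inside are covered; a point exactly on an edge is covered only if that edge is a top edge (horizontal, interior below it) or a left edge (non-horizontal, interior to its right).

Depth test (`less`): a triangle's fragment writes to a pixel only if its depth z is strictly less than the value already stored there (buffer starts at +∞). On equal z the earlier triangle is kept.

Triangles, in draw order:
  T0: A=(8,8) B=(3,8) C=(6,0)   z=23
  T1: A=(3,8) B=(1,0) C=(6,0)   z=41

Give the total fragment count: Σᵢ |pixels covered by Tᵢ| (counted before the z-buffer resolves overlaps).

T0:
  2·area = 40
  edge (8, 8)→(3, 8): d=(-5,0) right/bottom  bias=-1
  edge (3, 8)→(6, 0): d=(3,-8) top-left  bias=+0
  edge (6, 0)→(8, 8): d=(2,8) right/bottom  bias=-1
    (2,1)@(5, 3): e=[25,1,14] → X
    (3,1)@(7, 3): e=[25,17,-2] → .
    (2,2)@(5, 5): e=[15,7,18] → X
    (3,2)@(7, 5): e=[15,23,2] → X
    (4,2)@(9, 5): e=[15,39,-14] → .
    (2,3)@(5, 7): e=[5,13,22] → X
    (4,3)@(9, 7): e=[5,45,-10] → .
    (2,4)@(5, 9): e=[-5,19,26] → .
    (3,4)@(7, 9): e=[-5,35,10] → .
  covered (5 px):
    . . . . . .
    . . X . . .
    . . X X . .
    . . X X . .
    . . . . . .
T1:
  2·area = 40
  edge (3, 8)→(1, 0): d=(-2,-8) top-left  bias=+0
  edge (1, 0)→(6, 0): d=(5,0) top-left  bias=+0
  edge (6, 0)→(3, 8): d=(-3,8) right/bottom  bias=-1
    (1,0)@(3, 1): e=[14,5,21] → X
    (2,0)@(5, 1): e=[30,5,5] → X
    (3,0)@(7, 1): e=[46,5,-11] → .
    (1,1)@(3, 3): e=[10,15,15] → X
    (2,1)@(5, 3): e=[26,15,-1] → .
    (1,2)@(3, 5): e=[6,25,9] → X
    (2,2)@(5, 5): e=[22,25,-7] → .
    (1,3)@(3, 7): e=[2,35,3] → X
    (2,3)@(5, 7): e=[18,35,-13] → .
    (1,4)@(3, 9): e=[-2,45,-3] → .
  covered (5 px):
    . X X . . .
    . X . . . .
    . X . . . .
    . X . . . .
    . . . . . .

Result: 10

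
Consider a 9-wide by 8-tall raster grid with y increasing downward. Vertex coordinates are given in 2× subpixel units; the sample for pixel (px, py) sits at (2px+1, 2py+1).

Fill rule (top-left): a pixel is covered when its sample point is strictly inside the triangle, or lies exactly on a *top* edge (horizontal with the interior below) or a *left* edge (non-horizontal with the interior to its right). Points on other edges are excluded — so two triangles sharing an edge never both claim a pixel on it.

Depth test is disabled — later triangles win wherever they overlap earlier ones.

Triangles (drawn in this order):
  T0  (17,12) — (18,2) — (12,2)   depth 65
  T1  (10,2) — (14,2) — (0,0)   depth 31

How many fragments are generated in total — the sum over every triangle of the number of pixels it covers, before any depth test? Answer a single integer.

T0:
  2·area = 60  (B↔C swapped to make it positive)
  edge (17, 12)→(12, 2): d=(-5,-10) top-left  bias=+0
  edge (12, 2)→(18, 2): d=(6,0) top-left  bias=+0
  edge (18, 2)→(17, 12): d=(-1,10) right/bottom  bias=-1
    (6,1)@(13, 3): e=[5,6,49] → █
    (7,1)@(15, 3): e=[25,6,29] → █
    (8,1)@(17, 3): e=[45,6,9] → █
    (6,2)@(13, 5): e=[-5,18,47] → ·
    (7,2)@(15, 5): e=[15,18,27] → █
    (7,3)@(15, 7): e=[5,30,25] → █
    (7,4)@(15, 9): e=[-5,42,23] → ·
    (8,4)@(17, 9): e=[15,42,3] → █
    (8,5)@(17, 11): e=[5,54,1] → █
    (8,6)@(17, 13): e=[-5,66,-1] → ·
  covered (9 px):
    · · · · · · · · ·
    · · · · · · █ █ █
    · · · · · · · █ █
    · · · · · · · █ █
    · · · · · · · · █
    · · · · · · · · █
    · · · · · · · · ·
    · · · · · · · · ·
T1:
  2·area = 8  (B↔C swapped to make it positive)
  edge (10, 2)→(0, 0): d=(-10,-2) top-left  bias=+0
  edge (0, 0)→(14, 2): d=(14,2) right/bottom  bias=-1
  edge (14, 2)→(10, 2): d=(-4,0) right/bottom  bias=-1
    (2,0)@(5, 1): e=[0,4,4] → █  [on edge]
    (3,0)@(7, 1): e=[4,0,4] → ·  [on edge]
    (2,1)@(5, 3): e=[-20,32,-4] → ·
    (7,1)@(15, 3): e=[0,12,-4] → ·  [on edge]
  covered (1 px):
    · · █ · · · · · ·
    · · · · · · · · ·
    · · · · · · · · ·
    · · · · · · · · ·
    · · · · · · · · ·
    · · · · · · · · ·
    · · · · · · · · ·
    · · · · · · · · ·

Answer: 10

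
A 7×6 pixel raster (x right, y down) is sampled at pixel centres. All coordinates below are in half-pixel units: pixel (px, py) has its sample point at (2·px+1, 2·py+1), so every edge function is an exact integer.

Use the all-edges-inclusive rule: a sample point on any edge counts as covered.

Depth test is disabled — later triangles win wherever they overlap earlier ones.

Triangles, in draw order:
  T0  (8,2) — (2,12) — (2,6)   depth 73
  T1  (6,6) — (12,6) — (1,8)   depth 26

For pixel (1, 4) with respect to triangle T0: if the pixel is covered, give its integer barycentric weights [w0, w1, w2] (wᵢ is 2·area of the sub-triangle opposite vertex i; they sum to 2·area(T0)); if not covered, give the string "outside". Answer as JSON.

T0:
  2·area = 36
  edge (8, 2)→(2, 12): d=(-6,10) inclusive
  edge (2, 12)→(2, 6): d=(0,-6) inclusive
  edge (2, 6)→(8, 2): d=(6,-4) inclusive
    (3,1)@(7, 3): e=[4,30,2] → █
    (4,1)@(9, 3): e=[-16,42,10] → ·
    (2,2)@(5, 5): e=[12,18,6] → █
    (3,2)@(7, 5): e=[-8,30,14] → ·
    (1,3)@(3, 7): e=[20,6,10] → █
    (2,3)@(5, 7): e=[0,18,18] → █  [on edge]
    (3,3)@(7, 7): e=[-20,30,26] → ·
    (1,4)@(3, 9): e=[8,6,22] → █
    (2,4)@(5, 9): e=[-12,18,30] → ·
    (1,5)@(3, 11): e=[-4,6,34] → ·
  covered (5 px):
    · · · · · · ·
    · · · █ · · ·
    · · █ · · · ·
    · █ █ · · · ·
    · █ · · · · ·
    · · · · · · ·
T1:
  2·area = 12
  edge (6, 6)→(12, 6): d=(6,0) inclusive
  edge (12, 6)→(1, 8): d=(-11,2) inclusive
  edge (1, 8)→(6, 6): d=(5,-2) inclusive
    (2,3)@(5, 7): e=[6,3,3] → █
    (3,3)@(7, 7): e=[6,-1,7] → ·
    (2,4)@(5, 9): e=[18,-19,13] → ·
  covered (1 px):
    · · · · · · ·
    · · · · · · ·
    · · · · · · ·
    · · █ · · · ·
    · · · · · · ·
    · · · · · · ·

Final: [6,22,8]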